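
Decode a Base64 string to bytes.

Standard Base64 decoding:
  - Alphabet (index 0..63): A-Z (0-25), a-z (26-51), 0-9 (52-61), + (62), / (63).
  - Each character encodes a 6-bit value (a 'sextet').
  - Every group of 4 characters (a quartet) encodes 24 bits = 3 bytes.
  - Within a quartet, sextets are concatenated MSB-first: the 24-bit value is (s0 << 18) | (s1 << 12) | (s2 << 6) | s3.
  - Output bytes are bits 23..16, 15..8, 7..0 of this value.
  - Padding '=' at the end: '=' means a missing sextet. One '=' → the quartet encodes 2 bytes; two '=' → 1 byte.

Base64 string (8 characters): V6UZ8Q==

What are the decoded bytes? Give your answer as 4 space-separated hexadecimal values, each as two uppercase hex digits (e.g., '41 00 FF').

After char 0 ('V'=21): chars_in_quartet=1 acc=0x15 bytes_emitted=0
After char 1 ('6'=58): chars_in_quartet=2 acc=0x57A bytes_emitted=0
After char 2 ('U'=20): chars_in_quartet=3 acc=0x15E94 bytes_emitted=0
After char 3 ('Z'=25): chars_in_quartet=4 acc=0x57A519 -> emit 57 A5 19, reset; bytes_emitted=3
After char 4 ('8'=60): chars_in_quartet=1 acc=0x3C bytes_emitted=3
After char 5 ('Q'=16): chars_in_quartet=2 acc=0xF10 bytes_emitted=3
Padding '==': partial quartet acc=0xF10 -> emit F1; bytes_emitted=4

Answer: 57 A5 19 F1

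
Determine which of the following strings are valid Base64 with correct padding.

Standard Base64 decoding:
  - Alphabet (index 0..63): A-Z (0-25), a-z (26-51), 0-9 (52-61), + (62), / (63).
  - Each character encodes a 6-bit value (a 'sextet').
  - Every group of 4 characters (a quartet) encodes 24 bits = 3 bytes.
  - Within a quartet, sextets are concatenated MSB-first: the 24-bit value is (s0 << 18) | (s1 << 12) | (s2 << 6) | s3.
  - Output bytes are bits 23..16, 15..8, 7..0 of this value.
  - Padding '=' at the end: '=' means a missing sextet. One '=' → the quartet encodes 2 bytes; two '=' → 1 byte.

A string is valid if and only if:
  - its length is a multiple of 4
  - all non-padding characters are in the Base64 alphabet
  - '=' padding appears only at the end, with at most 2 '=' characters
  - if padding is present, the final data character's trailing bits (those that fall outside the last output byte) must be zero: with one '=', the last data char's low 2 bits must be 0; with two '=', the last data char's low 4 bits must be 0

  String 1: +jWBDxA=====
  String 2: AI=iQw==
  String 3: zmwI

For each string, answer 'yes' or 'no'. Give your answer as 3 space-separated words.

Answer: no no yes

Derivation:
String 1: '+jWBDxA=====' → invalid (5 pad chars (max 2))
String 2: 'AI=iQw==' → invalid (bad char(s): ['=']; '=' in middle)
String 3: 'zmwI' → valid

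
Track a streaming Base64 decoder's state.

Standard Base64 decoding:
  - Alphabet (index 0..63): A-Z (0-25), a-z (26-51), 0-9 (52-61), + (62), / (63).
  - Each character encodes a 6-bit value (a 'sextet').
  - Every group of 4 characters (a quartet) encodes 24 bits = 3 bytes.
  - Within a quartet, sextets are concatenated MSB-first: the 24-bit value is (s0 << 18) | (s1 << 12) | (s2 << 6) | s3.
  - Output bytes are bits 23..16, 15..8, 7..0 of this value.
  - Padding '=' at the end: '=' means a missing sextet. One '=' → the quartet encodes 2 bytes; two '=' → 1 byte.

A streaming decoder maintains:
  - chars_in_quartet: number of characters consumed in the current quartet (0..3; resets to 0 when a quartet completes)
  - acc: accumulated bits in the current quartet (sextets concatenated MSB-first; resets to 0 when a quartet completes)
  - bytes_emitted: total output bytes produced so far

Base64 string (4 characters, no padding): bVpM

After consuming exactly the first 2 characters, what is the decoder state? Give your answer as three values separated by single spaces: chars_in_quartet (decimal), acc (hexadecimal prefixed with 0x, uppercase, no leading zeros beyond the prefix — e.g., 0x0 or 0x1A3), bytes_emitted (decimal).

After char 0 ('b'=27): chars_in_quartet=1 acc=0x1B bytes_emitted=0
After char 1 ('V'=21): chars_in_quartet=2 acc=0x6D5 bytes_emitted=0

Answer: 2 0x6D5 0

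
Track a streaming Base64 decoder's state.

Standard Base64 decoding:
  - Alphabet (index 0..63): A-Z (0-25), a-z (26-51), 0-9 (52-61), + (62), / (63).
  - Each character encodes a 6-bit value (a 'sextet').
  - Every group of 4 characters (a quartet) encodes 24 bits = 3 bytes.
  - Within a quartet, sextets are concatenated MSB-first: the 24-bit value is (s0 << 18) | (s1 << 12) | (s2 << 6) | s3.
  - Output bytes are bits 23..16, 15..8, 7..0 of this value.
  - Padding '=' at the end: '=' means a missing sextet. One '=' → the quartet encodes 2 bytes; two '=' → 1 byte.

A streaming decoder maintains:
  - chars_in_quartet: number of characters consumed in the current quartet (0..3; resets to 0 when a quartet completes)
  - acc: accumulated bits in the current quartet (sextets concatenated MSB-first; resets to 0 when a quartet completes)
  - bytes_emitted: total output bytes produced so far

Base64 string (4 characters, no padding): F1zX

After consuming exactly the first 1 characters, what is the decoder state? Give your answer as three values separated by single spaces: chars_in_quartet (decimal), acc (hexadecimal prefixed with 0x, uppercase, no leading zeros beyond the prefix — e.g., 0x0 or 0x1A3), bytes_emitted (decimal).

Answer: 1 0x5 0

Derivation:
After char 0 ('F'=5): chars_in_quartet=1 acc=0x5 bytes_emitted=0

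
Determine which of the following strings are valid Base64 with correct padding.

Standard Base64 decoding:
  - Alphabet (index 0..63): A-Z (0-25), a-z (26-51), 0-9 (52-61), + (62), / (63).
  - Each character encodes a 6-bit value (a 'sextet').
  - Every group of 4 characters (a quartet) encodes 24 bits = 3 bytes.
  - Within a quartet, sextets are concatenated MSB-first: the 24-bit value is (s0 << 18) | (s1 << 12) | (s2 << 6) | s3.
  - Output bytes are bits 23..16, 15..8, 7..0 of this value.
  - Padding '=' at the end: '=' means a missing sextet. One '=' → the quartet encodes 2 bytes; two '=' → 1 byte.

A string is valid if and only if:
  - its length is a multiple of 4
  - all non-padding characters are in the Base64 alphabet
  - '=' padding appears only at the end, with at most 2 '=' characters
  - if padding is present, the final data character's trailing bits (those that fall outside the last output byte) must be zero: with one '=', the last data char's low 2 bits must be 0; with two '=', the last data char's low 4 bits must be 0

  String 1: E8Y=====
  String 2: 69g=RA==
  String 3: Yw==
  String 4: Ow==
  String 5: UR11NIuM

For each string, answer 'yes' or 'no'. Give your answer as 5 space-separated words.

String 1: 'E8Y=====' → invalid (5 pad chars (max 2))
String 2: '69g=RA==' → invalid (bad char(s): ['=']; '=' in middle)
String 3: 'Yw==' → valid
String 4: 'Ow==' → valid
String 5: 'UR11NIuM' → valid

Answer: no no yes yes yes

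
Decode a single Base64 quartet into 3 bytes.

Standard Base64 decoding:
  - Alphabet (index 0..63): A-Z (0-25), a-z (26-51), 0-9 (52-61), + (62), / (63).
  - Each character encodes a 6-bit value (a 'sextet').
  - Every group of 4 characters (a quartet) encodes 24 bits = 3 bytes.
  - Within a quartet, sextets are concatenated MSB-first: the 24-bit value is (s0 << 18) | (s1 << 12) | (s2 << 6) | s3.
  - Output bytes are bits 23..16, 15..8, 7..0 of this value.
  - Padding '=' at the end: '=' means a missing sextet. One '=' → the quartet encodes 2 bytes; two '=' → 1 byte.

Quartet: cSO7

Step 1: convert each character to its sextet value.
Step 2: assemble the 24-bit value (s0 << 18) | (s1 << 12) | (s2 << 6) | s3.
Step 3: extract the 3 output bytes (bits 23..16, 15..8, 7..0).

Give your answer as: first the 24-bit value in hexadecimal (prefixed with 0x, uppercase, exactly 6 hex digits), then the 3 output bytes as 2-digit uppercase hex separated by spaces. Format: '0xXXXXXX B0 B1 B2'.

Sextets: c=28, S=18, O=14, 7=59
24-bit: (28<<18) | (18<<12) | (14<<6) | 59
      = 0x700000 | 0x012000 | 0x000380 | 0x00003B
      = 0x7123BB
Bytes: (v>>16)&0xFF=71, (v>>8)&0xFF=23, v&0xFF=BB

Answer: 0x7123BB 71 23 BB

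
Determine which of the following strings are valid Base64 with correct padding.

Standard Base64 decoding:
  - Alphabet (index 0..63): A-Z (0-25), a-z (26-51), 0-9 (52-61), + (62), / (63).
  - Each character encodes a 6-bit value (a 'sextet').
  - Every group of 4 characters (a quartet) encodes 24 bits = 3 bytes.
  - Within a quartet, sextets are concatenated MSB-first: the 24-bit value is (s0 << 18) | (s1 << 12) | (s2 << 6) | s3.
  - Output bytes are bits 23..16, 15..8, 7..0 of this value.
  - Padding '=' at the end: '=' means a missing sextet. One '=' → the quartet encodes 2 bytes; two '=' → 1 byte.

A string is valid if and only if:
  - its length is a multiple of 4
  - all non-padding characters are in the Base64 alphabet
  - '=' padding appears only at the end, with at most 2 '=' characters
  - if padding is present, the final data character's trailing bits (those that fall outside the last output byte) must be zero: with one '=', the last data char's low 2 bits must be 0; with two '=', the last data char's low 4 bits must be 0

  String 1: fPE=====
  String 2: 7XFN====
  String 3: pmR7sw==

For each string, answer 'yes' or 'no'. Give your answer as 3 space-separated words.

Answer: no no yes

Derivation:
String 1: 'fPE=====' → invalid (5 pad chars (max 2))
String 2: '7XFN====' → invalid (4 pad chars (max 2))
String 3: 'pmR7sw==' → valid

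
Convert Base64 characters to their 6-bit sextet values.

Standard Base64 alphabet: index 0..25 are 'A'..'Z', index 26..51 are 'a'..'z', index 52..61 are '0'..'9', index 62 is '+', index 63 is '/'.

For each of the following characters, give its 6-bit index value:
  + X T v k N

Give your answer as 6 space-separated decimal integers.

Answer: 62 23 19 47 36 13

Derivation:
'+': index 62
'X': A..Z range, ord('X') − ord('A') = 23
'T': A..Z range, ord('T') − ord('A') = 19
'v': a..z range, 26 + ord('v') − ord('a') = 47
'k': a..z range, 26 + ord('k') − ord('a') = 36
'N': A..Z range, ord('N') − ord('A') = 13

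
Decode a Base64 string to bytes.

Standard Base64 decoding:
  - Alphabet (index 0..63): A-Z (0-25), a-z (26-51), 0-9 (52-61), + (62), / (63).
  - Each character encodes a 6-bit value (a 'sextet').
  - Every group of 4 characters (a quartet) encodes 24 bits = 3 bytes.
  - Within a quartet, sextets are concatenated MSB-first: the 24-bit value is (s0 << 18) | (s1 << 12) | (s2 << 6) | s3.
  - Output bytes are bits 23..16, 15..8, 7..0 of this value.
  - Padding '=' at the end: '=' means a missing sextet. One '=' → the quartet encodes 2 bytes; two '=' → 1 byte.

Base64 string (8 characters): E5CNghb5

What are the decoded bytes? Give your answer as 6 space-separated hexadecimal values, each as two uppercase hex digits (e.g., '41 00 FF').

Answer: 13 90 8D 82 16 F9

Derivation:
After char 0 ('E'=4): chars_in_quartet=1 acc=0x4 bytes_emitted=0
After char 1 ('5'=57): chars_in_quartet=2 acc=0x139 bytes_emitted=0
After char 2 ('C'=2): chars_in_quartet=3 acc=0x4E42 bytes_emitted=0
After char 3 ('N'=13): chars_in_quartet=4 acc=0x13908D -> emit 13 90 8D, reset; bytes_emitted=3
After char 4 ('g'=32): chars_in_quartet=1 acc=0x20 bytes_emitted=3
After char 5 ('h'=33): chars_in_quartet=2 acc=0x821 bytes_emitted=3
After char 6 ('b'=27): chars_in_quartet=3 acc=0x2085B bytes_emitted=3
After char 7 ('5'=57): chars_in_quartet=4 acc=0x8216F9 -> emit 82 16 F9, reset; bytes_emitted=6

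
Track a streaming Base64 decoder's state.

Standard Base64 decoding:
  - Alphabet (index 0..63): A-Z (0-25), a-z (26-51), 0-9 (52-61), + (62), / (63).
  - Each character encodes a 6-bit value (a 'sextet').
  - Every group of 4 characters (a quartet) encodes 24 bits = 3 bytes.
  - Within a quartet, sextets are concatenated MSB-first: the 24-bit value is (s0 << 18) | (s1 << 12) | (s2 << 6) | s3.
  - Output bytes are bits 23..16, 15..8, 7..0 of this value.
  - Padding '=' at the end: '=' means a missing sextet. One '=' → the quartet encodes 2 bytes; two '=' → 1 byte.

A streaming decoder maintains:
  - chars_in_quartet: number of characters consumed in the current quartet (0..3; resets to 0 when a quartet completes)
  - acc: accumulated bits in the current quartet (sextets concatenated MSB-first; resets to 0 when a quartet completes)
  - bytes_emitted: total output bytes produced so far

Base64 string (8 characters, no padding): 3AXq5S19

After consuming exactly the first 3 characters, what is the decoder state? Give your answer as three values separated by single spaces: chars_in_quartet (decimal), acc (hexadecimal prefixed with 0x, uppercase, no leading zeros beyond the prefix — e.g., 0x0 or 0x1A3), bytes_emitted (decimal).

Answer: 3 0x37017 0

Derivation:
After char 0 ('3'=55): chars_in_quartet=1 acc=0x37 bytes_emitted=0
After char 1 ('A'=0): chars_in_quartet=2 acc=0xDC0 bytes_emitted=0
After char 2 ('X'=23): chars_in_quartet=3 acc=0x37017 bytes_emitted=0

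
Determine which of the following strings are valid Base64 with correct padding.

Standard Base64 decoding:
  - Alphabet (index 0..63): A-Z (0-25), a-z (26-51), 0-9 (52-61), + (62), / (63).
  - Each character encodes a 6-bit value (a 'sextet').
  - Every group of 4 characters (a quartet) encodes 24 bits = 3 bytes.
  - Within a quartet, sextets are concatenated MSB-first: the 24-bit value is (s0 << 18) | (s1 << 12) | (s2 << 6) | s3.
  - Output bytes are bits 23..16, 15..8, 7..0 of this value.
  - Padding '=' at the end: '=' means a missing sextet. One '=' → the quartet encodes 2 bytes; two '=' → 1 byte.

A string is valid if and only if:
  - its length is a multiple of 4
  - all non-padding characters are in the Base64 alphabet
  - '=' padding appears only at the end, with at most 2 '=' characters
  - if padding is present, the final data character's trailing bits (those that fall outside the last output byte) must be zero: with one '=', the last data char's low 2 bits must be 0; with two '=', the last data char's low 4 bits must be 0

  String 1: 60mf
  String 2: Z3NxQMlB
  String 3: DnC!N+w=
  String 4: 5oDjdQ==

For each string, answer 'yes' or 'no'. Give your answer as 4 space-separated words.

String 1: '60mf' → valid
String 2: 'Z3NxQMlB' → valid
String 3: 'DnC!N+w=' → invalid (bad char(s): ['!'])
String 4: '5oDjdQ==' → valid

Answer: yes yes no yes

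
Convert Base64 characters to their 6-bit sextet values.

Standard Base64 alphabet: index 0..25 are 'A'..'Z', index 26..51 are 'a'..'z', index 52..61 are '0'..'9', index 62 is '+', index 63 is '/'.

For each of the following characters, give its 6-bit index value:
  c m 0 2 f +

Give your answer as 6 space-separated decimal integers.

Answer: 28 38 52 54 31 62

Derivation:
'c': a..z range, 26 + ord('c') − ord('a') = 28
'm': a..z range, 26 + ord('m') − ord('a') = 38
'0': 0..9 range, 52 + ord('0') − ord('0') = 52
'2': 0..9 range, 52 + ord('2') − ord('0') = 54
'f': a..z range, 26 + ord('f') − ord('a') = 31
'+': index 62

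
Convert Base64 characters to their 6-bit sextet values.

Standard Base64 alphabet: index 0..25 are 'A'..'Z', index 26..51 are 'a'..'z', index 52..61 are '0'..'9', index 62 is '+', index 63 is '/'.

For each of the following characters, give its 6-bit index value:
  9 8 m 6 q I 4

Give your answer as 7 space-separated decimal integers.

'9': 0..9 range, 52 + ord('9') − ord('0') = 61
'8': 0..9 range, 52 + ord('8') − ord('0') = 60
'm': a..z range, 26 + ord('m') − ord('a') = 38
'6': 0..9 range, 52 + ord('6') − ord('0') = 58
'q': a..z range, 26 + ord('q') − ord('a') = 42
'I': A..Z range, ord('I') − ord('A') = 8
'4': 0..9 range, 52 + ord('4') − ord('0') = 56

Answer: 61 60 38 58 42 8 56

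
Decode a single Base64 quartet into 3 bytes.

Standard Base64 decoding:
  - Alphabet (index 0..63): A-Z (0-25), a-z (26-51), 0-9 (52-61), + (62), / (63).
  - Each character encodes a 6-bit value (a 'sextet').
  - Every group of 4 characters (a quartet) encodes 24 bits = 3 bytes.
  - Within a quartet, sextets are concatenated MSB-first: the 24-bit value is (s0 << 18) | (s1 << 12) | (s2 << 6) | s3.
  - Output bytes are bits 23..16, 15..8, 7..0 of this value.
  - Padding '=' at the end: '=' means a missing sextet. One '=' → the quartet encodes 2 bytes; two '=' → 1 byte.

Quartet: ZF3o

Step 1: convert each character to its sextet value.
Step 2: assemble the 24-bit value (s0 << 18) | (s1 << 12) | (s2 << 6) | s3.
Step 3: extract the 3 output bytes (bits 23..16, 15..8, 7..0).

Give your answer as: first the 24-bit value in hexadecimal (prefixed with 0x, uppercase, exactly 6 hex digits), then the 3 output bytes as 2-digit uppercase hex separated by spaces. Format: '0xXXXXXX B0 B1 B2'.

Sextets: Z=25, F=5, 3=55, o=40
24-bit: (25<<18) | (5<<12) | (55<<6) | 40
      = 0x640000 | 0x005000 | 0x000DC0 | 0x000028
      = 0x645DE8
Bytes: (v>>16)&0xFF=64, (v>>8)&0xFF=5D, v&0xFF=E8

Answer: 0x645DE8 64 5D E8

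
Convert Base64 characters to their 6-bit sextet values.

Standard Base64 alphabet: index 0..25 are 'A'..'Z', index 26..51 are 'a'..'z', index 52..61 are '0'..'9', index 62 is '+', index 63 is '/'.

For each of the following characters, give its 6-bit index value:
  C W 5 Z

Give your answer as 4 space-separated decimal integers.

'C': A..Z range, ord('C') − ord('A') = 2
'W': A..Z range, ord('W') − ord('A') = 22
'5': 0..9 range, 52 + ord('5') − ord('0') = 57
'Z': A..Z range, ord('Z') − ord('A') = 25

Answer: 2 22 57 25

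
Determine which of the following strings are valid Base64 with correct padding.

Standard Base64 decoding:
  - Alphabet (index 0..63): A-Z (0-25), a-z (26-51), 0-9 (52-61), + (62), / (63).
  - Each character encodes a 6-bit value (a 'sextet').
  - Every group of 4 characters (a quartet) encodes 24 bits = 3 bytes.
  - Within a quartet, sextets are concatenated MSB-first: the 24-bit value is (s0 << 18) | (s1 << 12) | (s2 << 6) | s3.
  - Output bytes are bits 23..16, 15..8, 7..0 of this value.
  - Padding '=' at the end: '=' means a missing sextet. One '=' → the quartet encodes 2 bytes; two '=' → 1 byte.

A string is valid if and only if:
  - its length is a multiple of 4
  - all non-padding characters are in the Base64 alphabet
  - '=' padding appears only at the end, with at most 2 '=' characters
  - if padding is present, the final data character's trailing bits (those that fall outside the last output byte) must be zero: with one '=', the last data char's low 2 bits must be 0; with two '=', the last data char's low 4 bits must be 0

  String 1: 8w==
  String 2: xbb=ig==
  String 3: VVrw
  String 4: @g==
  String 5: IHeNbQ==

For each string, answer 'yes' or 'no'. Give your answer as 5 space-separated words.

Answer: yes no yes no yes

Derivation:
String 1: '8w==' → valid
String 2: 'xbb=ig==' → invalid (bad char(s): ['=']; '=' in middle)
String 3: 'VVrw' → valid
String 4: '@g==' → invalid (bad char(s): ['@'])
String 5: 'IHeNbQ==' → valid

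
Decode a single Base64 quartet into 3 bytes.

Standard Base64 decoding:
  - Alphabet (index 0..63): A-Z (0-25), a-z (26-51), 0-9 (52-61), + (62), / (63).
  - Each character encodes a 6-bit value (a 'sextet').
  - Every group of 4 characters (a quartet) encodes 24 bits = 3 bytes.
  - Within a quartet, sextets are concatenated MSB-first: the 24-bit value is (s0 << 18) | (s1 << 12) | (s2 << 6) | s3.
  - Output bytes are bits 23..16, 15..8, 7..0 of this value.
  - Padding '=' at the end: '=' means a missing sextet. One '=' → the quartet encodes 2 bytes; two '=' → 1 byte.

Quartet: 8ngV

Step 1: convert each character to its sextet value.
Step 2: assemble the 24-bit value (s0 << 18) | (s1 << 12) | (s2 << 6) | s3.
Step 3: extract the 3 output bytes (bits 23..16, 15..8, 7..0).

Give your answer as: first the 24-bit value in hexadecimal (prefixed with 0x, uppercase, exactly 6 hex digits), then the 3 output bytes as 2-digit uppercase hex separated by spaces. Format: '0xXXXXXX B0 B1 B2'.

Sextets: 8=60, n=39, g=32, V=21
24-bit: (60<<18) | (39<<12) | (32<<6) | 21
      = 0xF00000 | 0x027000 | 0x000800 | 0x000015
      = 0xF27815
Bytes: (v>>16)&0xFF=F2, (v>>8)&0xFF=78, v&0xFF=15

Answer: 0xF27815 F2 78 15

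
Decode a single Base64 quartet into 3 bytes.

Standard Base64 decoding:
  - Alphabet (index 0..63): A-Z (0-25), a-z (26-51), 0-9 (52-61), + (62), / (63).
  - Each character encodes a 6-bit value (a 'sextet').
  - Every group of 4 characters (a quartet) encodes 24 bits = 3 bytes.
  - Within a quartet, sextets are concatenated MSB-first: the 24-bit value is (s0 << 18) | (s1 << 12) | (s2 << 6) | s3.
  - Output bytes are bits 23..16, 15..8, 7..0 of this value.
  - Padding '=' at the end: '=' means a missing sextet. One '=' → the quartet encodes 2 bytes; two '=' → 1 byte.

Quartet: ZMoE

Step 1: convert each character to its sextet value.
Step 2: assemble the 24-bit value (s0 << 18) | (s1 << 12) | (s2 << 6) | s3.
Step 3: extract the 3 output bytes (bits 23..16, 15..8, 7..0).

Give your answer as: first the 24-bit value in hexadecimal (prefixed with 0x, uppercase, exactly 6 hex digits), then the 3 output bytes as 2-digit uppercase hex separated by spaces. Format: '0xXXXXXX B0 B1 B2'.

Sextets: Z=25, M=12, o=40, E=4
24-bit: (25<<18) | (12<<12) | (40<<6) | 4
      = 0x640000 | 0x00C000 | 0x000A00 | 0x000004
      = 0x64CA04
Bytes: (v>>16)&0xFF=64, (v>>8)&0xFF=CA, v&0xFF=04

Answer: 0x64CA04 64 CA 04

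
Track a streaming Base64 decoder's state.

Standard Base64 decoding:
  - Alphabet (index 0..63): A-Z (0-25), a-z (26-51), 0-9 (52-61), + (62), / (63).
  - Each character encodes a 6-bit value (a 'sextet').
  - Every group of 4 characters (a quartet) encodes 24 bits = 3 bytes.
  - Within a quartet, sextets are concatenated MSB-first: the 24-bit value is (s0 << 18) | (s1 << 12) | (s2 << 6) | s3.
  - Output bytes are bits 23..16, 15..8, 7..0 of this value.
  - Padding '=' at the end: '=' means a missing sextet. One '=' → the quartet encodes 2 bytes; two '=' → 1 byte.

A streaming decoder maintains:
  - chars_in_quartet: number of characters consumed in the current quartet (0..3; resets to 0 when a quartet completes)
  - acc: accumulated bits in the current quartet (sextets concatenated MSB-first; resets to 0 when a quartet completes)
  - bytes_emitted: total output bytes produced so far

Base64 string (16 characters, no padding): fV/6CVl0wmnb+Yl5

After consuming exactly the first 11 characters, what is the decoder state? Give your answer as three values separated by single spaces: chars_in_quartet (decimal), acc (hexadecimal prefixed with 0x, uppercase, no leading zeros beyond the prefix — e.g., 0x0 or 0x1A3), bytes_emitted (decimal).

Answer: 3 0x309A7 6

Derivation:
After char 0 ('f'=31): chars_in_quartet=1 acc=0x1F bytes_emitted=0
After char 1 ('V'=21): chars_in_quartet=2 acc=0x7D5 bytes_emitted=0
After char 2 ('/'=63): chars_in_quartet=3 acc=0x1F57F bytes_emitted=0
After char 3 ('6'=58): chars_in_quartet=4 acc=0x7D5FFA -> emit 7D 5F FA, reset; bytes_emitted=3
After char 4 ('C'=2): chars_in_quartet=1 acc=0x2 bytes_emitted=3
After char 5 ('V'=21): chars_in_quartet=2 acc=0x95 bytes_emitted=3
After char 6 ('l'=37): chars_in_quartet=3 acc=0x2565 bytes_emitted=3
After char 7 ('0'=52): chars_in_quartet=4 acc=0x95974 -> emit 09 59 74, reset; bytes_emitted=6
After char 8 ('w'=48): chars_in_quartet=1 acc=0x30 bytes_emitted=6
After char 9 ('m'=38): chars_in_quartet=2 acc=0xC26 bytes_emitted=6
After char 10 ('n'=39): chars_in_quartet=3 acc=0x309A7 bytes_emitted=6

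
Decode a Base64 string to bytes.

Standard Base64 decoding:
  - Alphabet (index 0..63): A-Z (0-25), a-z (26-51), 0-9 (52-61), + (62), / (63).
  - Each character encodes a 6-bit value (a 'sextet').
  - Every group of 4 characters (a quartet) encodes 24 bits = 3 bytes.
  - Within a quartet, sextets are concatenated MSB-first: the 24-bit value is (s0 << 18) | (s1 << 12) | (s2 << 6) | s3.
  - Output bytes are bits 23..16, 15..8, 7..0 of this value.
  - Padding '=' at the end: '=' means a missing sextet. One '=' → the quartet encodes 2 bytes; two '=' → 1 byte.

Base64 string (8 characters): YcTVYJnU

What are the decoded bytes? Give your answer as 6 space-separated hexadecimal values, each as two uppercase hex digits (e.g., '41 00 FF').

After char 0 ('Y'=24): chars_in_quartet=1 acc=0x18 bytes_emitted=0
After char 1 ('c'=28): chars_in_quartet=2 acc=0x61C bytes_emitted=0
After char 2 ('T'=19): chars_in_quartet=3 acc=0x18713 bytes_emitted=0
After char 3 ('V'=21): chars_in_quartet=4 acc=0x61C4D5 -> emit 61 C4 D5, reset; bytes_emitted=3
After char 4 ('Y'=24): chars_in_quartet=1 acc=0x18 bytes_emitted=3
After char 5 ('J'=9): chars_in_quartet=2 acc=0x609 bytes_emitted=3
After char 6 ('n'=39): chars_in_quartet=3 acc=0x18267 bytes_emitted=3
After char 7 ('U'=20): chars_in_quartet=4 acc=0x6099D4 -> emit 60 99 D4, reset; bytes_emitted=6

Answer: 61 C4 D5 60 99 D4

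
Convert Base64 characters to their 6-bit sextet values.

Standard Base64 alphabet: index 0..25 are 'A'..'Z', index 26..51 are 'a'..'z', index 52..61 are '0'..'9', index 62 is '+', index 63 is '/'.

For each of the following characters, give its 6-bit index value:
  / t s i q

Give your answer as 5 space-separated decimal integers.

'/': index 63
't': a..z range, 26 + ord('t') − ord('a') = 45
's': a..z range, 26 + ord('s') − ord('a') = 44
'i': a..z range, 26 + ord('i') − ord('a') = 34
'q': a..z range, 26 + ord('q') − ord('a') = 42

Answer: 63 45 44 34 42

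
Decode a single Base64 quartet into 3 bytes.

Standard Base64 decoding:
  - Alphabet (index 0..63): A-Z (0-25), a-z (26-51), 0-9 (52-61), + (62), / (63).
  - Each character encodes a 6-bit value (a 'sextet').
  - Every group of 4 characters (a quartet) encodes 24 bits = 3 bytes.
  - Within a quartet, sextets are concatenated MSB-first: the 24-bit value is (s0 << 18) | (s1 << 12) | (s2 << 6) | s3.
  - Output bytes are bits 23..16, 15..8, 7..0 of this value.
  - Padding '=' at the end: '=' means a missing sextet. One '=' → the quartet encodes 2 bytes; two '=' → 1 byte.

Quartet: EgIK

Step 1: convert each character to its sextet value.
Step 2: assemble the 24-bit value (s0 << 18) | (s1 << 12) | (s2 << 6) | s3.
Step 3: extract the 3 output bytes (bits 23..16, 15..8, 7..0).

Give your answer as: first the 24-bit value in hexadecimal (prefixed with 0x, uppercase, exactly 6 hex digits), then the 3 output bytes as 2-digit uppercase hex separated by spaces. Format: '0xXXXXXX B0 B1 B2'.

Answer: 0x12020A 12 02 0A

Derivation:
Sextets: E=4, g=32, I=8, K=10
24-bit: (4<<18) | (32<<12) | (8<<6) | 10
      = 0x100000 | 0x020000 | 0x000200 | 0x00000A
      = 0x12020A
Bytes: (v>>16)&0xFF=12, (v>>8)&0xFF=02, v&0xFF=0A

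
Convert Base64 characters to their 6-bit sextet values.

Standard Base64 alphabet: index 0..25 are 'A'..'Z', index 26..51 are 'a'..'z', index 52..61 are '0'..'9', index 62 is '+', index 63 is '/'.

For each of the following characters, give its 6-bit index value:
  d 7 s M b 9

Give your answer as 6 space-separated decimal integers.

'd': a..z range, 26 + ord('d') − ord('a') = 29
'7': 0..9 range, 52 + ord('7') − ord('0') = 59
's': a..z range, 26 + ord('s') − ord('a') = 44
'M': A..Z range, ord('M') − ord('A') = 12
'b': a..z range, 26 + ord('b') − ord('a') = 27
'9': 0..9 range, 52 + ord('9') − ord('0') = 61

Answer: 29 59 44 12 27 61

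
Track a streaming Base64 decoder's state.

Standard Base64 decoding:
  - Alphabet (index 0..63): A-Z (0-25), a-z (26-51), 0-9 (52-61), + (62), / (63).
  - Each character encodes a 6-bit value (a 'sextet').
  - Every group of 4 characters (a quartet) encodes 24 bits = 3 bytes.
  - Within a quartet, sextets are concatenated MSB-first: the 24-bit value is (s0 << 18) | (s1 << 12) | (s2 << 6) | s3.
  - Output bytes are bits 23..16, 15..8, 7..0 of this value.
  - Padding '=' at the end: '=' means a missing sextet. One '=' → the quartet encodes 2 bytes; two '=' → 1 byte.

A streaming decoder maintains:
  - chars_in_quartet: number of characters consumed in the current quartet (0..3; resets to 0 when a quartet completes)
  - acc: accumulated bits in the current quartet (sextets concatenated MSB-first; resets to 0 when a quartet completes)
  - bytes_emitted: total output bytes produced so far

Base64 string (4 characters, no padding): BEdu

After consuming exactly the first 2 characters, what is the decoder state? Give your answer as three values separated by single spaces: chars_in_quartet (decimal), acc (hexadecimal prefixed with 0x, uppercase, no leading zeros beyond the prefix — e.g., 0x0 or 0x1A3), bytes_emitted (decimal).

After char 0 ('B'=1): chars_in_quartet=1 acc=0x1 bytes_emitted=0
After char 1 ('E'=4): chars_in_quartet=2 acc=0x44 bytes_emitted=0

Answer: 2 0x44 0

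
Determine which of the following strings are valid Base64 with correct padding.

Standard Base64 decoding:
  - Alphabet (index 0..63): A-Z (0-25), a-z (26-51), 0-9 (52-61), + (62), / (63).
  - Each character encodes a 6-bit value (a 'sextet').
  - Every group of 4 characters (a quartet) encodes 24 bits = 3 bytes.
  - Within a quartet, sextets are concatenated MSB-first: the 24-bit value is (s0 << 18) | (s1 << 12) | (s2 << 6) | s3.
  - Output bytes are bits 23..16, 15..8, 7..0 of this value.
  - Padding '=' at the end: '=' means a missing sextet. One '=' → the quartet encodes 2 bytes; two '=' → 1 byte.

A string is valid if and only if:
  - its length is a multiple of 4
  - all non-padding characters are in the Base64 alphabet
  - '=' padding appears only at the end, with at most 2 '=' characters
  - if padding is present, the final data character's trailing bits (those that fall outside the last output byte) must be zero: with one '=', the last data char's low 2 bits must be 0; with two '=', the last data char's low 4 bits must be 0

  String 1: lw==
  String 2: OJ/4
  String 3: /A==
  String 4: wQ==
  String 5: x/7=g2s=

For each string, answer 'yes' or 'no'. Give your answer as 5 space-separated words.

Answer: yes yes yes yes no

Derivation:
String 1: 'lw==' → valid
String 2: 'OJ/4' → valid
String 3: '/A==' → valid
String 4: 'wQ==' → valid
String 5: 'x/7=g2s=' → invalid (bad char(s): ['=']; '=' in middle)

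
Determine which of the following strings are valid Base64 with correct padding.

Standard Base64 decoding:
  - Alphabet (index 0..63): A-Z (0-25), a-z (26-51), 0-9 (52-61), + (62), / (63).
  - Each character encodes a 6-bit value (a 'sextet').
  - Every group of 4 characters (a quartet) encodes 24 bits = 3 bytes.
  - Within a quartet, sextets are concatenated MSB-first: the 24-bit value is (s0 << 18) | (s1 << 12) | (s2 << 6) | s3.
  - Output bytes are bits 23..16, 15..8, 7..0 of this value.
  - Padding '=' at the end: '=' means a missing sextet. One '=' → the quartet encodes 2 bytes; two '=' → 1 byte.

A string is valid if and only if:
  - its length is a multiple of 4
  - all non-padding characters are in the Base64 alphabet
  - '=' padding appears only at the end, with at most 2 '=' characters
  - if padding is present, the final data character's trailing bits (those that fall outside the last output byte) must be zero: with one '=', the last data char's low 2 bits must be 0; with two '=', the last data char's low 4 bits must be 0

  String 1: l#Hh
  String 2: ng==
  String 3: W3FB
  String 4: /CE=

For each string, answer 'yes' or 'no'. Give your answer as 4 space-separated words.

Answer: no yes yes yes

Derivation:
String 1: 'l#Hh' → invalid (bad char(s): ['#'])
String 2: 'ng==' → valid
String 3: 'W3FB' → valid
String 4: '/CE=' → valid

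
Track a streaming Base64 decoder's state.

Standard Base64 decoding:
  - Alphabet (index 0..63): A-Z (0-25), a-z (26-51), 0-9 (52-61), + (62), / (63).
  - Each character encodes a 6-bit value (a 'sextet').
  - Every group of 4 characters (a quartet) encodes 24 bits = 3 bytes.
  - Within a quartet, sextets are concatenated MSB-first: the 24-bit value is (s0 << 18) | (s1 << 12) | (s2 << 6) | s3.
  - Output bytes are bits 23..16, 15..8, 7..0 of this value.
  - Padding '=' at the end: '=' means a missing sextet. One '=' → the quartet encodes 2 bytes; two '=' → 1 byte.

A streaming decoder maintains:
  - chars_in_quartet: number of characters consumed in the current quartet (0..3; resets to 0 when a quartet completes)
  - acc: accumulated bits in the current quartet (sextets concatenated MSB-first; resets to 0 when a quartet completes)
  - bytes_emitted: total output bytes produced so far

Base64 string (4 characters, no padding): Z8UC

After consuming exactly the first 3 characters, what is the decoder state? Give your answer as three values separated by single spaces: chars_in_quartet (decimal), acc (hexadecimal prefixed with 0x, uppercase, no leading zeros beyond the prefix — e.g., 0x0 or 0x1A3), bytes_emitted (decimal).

Answer: 3 0x19F14 0

Derivation:
After char 0 ('Z'=25): chars_in_quartet=1 acc=0x19 bytes_emitted=0
After char 1 ('8'=60): chars_in_quartet=2 acc=0x67C bytes_emitted=0
After char 2 ('U'=20): chars_in_quartet=3 acc=0x19F14 bytes_emitted=0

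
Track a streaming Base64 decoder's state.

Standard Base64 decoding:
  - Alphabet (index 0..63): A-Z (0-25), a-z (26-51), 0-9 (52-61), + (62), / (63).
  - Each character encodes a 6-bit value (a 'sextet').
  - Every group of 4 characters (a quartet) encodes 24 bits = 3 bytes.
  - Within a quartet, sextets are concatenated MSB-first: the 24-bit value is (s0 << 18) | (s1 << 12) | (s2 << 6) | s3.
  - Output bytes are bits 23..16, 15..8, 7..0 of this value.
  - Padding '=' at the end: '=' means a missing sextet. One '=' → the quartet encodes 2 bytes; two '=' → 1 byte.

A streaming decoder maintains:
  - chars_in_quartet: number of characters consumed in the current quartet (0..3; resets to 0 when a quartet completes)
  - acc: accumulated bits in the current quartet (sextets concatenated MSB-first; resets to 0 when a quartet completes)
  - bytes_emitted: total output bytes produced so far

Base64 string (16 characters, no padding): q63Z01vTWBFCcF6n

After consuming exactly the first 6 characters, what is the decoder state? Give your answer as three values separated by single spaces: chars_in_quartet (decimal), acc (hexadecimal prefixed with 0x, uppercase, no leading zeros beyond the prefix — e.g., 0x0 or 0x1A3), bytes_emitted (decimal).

After char 0 ('q'=42): chars_in_quartet=1 acc=0x2A bytes_emitted=0
After char 1 ('6'=58): chars_in_quartet=2 acc=0xABA bytes_emitted=0
After char 2 ('3'=55): chars_in_quartet=3 acc=0x2AEB7 bytes_emitted=0
After char 3 ('Z'=25): chars_in_quartet=4 acc=0xABADD9 -> emit AB AD D9, reset; bytes_emitted=3
After char 4 ('0'=52): chars_in_quartet=1 acc=0x34 bytes_emitted=3
After char 5 ('1'=53): chars_in_quartet=2 acc=0xD35 bytes_emitted=3

Answer: 2 0xD35 3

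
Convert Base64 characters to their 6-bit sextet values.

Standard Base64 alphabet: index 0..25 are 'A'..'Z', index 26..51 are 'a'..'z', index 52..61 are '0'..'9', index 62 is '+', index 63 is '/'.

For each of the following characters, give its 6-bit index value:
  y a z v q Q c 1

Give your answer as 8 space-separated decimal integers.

'y': a..z range, 26 + ord('y') − ord('a') = 50
'a': a..z range, 26 + ord('a') − ord('a') = 26
'z': a..z range, 26 + ord('z') − ord('a') = 51
'v': a..z range, 26 + ord('v') − ord('a') = 47
'q': a..z range, 26 + ord('q') − ord('a') = 42
'Q': A..Z range, ord('Q') − ord('A') = 16
'c': a..z range, 26 + ord('c') − ord('a') = 28
'1': 0..9 range, 52 + ord('1') − ord('0') = 53

Answer: 50 26 51 47 42 16 28 53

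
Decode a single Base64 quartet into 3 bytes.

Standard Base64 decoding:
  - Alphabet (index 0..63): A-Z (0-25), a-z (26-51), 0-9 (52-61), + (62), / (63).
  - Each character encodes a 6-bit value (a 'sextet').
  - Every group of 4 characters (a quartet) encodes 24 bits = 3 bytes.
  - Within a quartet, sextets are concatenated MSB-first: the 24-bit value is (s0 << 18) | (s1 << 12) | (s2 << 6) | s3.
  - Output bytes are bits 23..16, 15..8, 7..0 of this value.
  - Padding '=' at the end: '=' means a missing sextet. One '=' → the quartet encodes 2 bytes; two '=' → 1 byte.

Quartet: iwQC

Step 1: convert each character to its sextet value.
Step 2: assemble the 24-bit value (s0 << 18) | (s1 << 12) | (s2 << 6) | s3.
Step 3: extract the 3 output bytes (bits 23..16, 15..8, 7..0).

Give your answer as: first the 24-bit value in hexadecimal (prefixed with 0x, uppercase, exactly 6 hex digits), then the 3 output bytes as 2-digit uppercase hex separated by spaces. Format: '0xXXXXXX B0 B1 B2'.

Answer: 0x8B0402 8B 04 02

Derivation:
Sextets: i=34, w=48, Q=16, C=2
24-bit: (34<<18) | (48<<12) | (16<<6) | 2
      = 0x880000 | 0x030000 | 0x000400 | 0x000002
      = 0x8B0402
Bytes: (v>>16)&0xFF=8B, (v>>8)&0xFF=04, v&0xFF=02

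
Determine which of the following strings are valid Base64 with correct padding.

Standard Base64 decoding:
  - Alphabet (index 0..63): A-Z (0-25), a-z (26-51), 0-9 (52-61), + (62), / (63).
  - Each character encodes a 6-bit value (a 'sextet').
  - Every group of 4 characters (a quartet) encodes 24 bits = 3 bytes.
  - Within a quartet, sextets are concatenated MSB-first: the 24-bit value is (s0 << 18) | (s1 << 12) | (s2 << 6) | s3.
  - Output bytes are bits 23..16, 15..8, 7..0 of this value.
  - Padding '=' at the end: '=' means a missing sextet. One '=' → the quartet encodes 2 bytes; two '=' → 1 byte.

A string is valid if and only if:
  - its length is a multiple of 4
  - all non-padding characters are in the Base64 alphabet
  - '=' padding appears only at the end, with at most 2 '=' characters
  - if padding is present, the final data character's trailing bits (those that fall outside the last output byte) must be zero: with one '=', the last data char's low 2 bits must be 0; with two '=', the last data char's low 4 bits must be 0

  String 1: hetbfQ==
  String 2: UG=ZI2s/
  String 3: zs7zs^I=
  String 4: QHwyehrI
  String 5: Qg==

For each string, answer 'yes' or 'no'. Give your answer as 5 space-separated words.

String 1: 'hetbfQ==' → valid
String 2: 'UG=ZI2s/' → invalid (bad char(s): ['=']; '=' in middle)
String 3: 'zs7zs^I=' → invalid (bad char(s): ['^'])
String 4: 'QHwyehrI' → valid
String 5: 'Qg==' → valid

Answer: yes no no yes yes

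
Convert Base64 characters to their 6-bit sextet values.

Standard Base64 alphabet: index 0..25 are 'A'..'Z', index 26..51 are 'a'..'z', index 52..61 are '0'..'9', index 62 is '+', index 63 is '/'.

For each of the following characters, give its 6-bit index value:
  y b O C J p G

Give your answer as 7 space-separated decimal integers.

Answer: 50 27 14 2 9 41 6

Derivation:
'y': a..z range, 26 + ord('y') − ord('a') = 50
'b': a..z range, 26 + ord('b') − ord('a') = 27
'O': A..Z range, ord('O') − ord('A') = 14
'C': A..Z range, ord('C') − ord('A') = 2
'J': A..Z range, ord('J') − ord('A') = 9
'p': a..z range, 26 + ord('p') − ord('a') = 41
'G': A..Z range, ord('G') − ord('A') = 6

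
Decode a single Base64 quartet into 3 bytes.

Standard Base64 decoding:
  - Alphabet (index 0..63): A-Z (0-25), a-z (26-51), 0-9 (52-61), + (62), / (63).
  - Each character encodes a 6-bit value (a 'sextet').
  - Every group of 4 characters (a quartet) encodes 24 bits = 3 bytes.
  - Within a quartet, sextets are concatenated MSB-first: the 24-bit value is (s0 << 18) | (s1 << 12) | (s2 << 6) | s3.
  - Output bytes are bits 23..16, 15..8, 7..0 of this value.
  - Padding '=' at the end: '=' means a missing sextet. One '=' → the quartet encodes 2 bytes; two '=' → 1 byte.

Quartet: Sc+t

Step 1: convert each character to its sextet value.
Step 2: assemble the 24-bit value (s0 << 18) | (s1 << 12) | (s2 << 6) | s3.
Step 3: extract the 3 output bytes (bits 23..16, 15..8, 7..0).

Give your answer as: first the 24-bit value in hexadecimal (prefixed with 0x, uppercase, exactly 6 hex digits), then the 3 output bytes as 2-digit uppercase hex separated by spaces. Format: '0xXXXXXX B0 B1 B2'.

Answer: 0x49CFAD 49 CF AD

Derivation:
Sextets: S=18, c=28, +=62, t=45
24-bit: (18<<18) | (28<<12) | (62<<6) | 45
      = 0x480000 | 0x01C000 | 0x000F80 | 0x00002D
      = 0x49CFAD
Bytes: (v>>16)&0xFF=49, (v>>8)&0xFF=CF, v&0xFF=AD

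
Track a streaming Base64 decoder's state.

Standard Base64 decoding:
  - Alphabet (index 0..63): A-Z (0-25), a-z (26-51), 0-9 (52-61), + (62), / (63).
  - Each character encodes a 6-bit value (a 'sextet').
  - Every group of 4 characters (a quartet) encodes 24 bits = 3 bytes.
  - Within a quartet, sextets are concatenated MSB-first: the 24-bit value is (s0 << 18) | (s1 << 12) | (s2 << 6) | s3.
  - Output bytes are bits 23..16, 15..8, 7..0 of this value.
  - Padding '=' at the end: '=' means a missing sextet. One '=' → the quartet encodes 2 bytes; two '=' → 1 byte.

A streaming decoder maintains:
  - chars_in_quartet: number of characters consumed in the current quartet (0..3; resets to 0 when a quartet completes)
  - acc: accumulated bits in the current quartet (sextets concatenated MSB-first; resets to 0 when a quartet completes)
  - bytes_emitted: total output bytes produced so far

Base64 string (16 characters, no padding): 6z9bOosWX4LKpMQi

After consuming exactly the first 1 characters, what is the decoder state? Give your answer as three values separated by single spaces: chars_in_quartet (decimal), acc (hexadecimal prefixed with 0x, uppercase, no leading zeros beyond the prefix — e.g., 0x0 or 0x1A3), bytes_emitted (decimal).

Answer: 1 0x3A 0

Derivation:
After char 0 ('6'=58): chars_in_quartet=1 acc=0x3A bytes_emitted=0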